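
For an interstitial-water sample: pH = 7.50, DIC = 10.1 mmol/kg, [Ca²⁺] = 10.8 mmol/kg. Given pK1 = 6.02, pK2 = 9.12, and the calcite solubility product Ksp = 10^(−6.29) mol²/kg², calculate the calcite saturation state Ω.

Ω = 4.83

α₂ = 1 / (1 + [H⁺]/K2 + [H⁺]²/(K1K2)) = 1 / (1 + 10^+1.62 + 10^+0.14)
   = 1 / (1 + 41.687 + 1.3804) = 1/44.067 = 0.02269
[CO3²⁻] = α₂ × DIC = 0.02269 × 10.1 = 0.2292 mmol/kg
Ksp = 10^(−6.29) = 5.129×10^-7
Ω = [Ca²⁺][CO3²⁻]/Ksp = (10.8×10^-3)(2.292×10^-4) / 5.129×10^-7 = 4.83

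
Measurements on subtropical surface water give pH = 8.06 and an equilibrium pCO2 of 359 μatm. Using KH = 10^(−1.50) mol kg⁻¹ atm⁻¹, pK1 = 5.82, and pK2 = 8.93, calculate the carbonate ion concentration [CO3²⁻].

[CO3²⁻] = 0.266 mmol/kg

[CO2*] = KH · pCO2 = 10^(−1.50) × 359×10^-6 = 1.135×10^-5 mol/kg
α₀ = 1/(1 + K1/[H⁺] + K1K2/[H⁺]²) = 1/(1 + 10^+2.24 + 10^+1.37) = 0.005045
DIC = [CO2*]/α₀ = 1.135×10^-5 / 0.005045 = 2.250 mmol/kg
[CO3²⁻] = α₂·DIC; α₂ = 0.1183, so [CO3²⁻] = 0.1183 × 2.250 = 0.266 mmol/kg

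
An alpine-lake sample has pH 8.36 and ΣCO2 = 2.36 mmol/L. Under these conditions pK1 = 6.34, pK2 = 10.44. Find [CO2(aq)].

α₀ = 1 / (1 + K1/[H⁺] + K1K2/[H⁺]²) = 1 / (1 + 10^+2.02 + 10^-0.06)
   = 1 / (1 + 104.71 + 0.87096) = 1/106.58 = 0.009382
[CO2*] = α₀ × DIC = 0.009382 × 2.36 = 0.0221 mmol/L

[CO2*] = 0.0221 mmol/L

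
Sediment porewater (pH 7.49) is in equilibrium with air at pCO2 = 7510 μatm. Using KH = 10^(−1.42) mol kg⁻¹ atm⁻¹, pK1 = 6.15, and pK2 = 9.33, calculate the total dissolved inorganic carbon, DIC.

DIC = 6.62 mmol/kg

[CO2*] = KH · pCO2 = 10^(−1.42) × 7510×10^-6 = 2.855×10^-4 mol/kg
α₀ = 1/(1 + K1/[H⁺] + K1K2/[H⁺]²) = 1/(1 + 10^+1.34 + 10^-0.50) = 0.04311
DIC = [CO2*]/α₀ = 2.855×10^-4 / 0.04311 = 6.62 mmol/kg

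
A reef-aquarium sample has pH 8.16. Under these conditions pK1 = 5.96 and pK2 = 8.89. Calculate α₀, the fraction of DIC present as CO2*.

α₀ = 0.00529

α₀ = 1 / (1 + K1/[H⁺] + K1K2/[H⁺]²) = 1 / (1 + 10^+2.20 + 10^+1.47)
   = 1 / (1 + 158.49 + 29.512) = 1/189.00 = 0.005291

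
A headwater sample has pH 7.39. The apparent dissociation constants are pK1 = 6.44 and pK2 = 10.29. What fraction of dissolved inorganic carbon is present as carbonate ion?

α₂ = 0.00113

α₂ = 1 / (1 + [H⁺]/K2 + [H⁺]²/(K1K2)) = 1 / (1 + 10^+2.90 + 10^+1.95)
   = 1 / (1 + 794.33 + 89.125) = 1/884.45 = 0.001131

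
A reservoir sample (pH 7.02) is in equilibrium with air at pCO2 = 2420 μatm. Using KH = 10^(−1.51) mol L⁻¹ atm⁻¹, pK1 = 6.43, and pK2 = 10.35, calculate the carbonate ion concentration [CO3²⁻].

[CO3²⁻] = 0.136 μmol/L

[CO2*] = KH · pCO2 = 10^(−1.51) × 2420×10^-6 = 7.479×10^-5 mol/L
α₀ = 1/(1 + K1/[H⁺] + K1K2/[H⁺]²) = 1/(1 + 10^+0.59 + 10^-2.74) = 0.2044
DIC = [CO2*]/α₀ = 7.479×10^-5 / 0.2044 = 0.3659 mmol/L
[CO3²⁻] = α₂·DIC; α₂ = 0.0003720, so [CO3²⁻] = 0.0003720 × 0.3659 = 0.000136 mmol/L = 0.136 μmol/L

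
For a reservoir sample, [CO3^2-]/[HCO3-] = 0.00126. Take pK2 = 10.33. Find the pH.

From K2 = [H⁺][CO3^2-]/[HCO3-]:  pH = pK2 + log₁₀([CO3^2-]/[HCO3-])
log₁₀(0.00126) = -2.900
pH = 10.33 + (-2.900) = 7.43

pH = 7.43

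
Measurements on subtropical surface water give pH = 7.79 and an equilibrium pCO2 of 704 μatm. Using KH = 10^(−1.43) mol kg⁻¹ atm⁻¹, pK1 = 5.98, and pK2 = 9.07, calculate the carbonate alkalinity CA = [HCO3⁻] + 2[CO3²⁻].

[CO2*] = KH · pCO2 = 10^(−1.43) × 704×10^-6 = 2.616×10^-5 mol/kg
α₀ = 1/(1 + K1/[H⁺] + K1K2/[H⁺]²) = 1/(1 + 10^+1.81 + 10^+0.53) = 0.01450
DIC = [CO2*]/α₀ = 2.616×10^-5 / 0.01450 = 1.804 mmol/kg
CA = (α₁ + 2α₂)·DIC = (0.9364 + 2×0.04914) × 1.804 = 1.87 mmol/kg

CA = 1.87 mmol/kg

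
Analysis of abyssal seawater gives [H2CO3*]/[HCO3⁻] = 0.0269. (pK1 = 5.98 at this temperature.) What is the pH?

From K1 = [H⁺][HCO3⁻]/[H2CO3*]:  pH = pK1 − log₁₀([H2CO3*]/[HCO3⁻])
log₁₀(0.0269) = -1.570
pH = 5.98 − (-1.570) = 7.55

pH = 7.55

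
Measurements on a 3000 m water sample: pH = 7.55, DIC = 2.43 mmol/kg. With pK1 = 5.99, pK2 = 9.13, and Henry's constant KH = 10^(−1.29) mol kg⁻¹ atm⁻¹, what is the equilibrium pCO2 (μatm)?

α₀ = 1 / (1 + K1/[H⁺] + K1K2/[H⁺]²) = 1 / (1 + 10^+1.56 + 10^-0.02)
   = 1 / (1 + 36.308 + 0.95499) = 1/38.263 = 0.02614
[CO2*] = α₀ × DIC = 0.02614 × 2.43 = 0.06351 mmol/kg
pCO2 = [CO2*]/KH = 6.351×10^-5 / 5.129×10^-2 = 1240 μatm

pCO2 = 1240 μatm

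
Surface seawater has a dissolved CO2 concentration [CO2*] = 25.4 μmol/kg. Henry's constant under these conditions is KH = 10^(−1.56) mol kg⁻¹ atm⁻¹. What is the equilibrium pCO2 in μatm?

pCO2 = 922 μatm

KH = 10^(−1.56) = 2.754×10^-2 mol kg⁻¹ atm⁻¹
pCO2 = [CO2*]/KH = 25.4×10^-6 / 2.754×10^-2 = 9.22×10^-4 atm = 922 μatm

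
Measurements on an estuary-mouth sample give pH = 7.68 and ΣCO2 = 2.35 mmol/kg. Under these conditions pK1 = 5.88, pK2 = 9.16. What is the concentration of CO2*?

[CO2*] = 0.0355 mmol/kg

α₀ = 1 / (1 + K1/[H⁺] + K1K2/[H⁺]²) = 1 / (1 + 10^+1.80 + 10^+0.32)
   = 1 / (1 + 63.096 + 2.0893) = 1/66.185 = 0.01511
[CO2*] = α₀ × DIC = 0.01511 × 2.35 = 0.0355 mmol/kg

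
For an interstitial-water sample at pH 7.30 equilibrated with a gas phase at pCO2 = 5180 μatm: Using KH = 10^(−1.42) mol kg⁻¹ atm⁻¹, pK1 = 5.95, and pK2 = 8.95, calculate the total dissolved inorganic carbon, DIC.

[CO2*] = KH · pCO2 = 10^(−1.42) × 5180×10^-6 = 1.969×10^-4 mol/kg
α₀ = 1/(1 + K1/[H⁺] + K1K2/[H⁺]²) = 1/(1 + 10^+1.35 + 10^-0.30) = 0.04186
DIC = [CO2*]/α₀ = 1.969×10^-4 / 0.04186 = 4.70 mmol/kg

DIC = 4.70 mmol/kg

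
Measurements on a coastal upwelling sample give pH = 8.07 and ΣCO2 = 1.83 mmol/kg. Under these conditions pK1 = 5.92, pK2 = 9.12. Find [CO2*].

α₀ = 1 / (1 + K1/[H⁺] + K1K2/[H⁺]²) = 1 / (1 + 10^+2.15 + 10^+1.10)
   = 1 / (1 + 141.25 + 12.589) = 1/154.84 = 0.006458
[CO2*] = α₀ × DIC = 0.006458 × 1.83 = 0.0118 mmol/kg = 11.8 μmol/kg

[CO2*] = 11.8 μmol/kg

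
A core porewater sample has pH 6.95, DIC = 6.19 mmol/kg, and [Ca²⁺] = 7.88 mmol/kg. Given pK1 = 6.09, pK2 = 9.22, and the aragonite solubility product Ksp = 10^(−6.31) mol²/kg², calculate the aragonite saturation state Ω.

Ω = 0.468

α₂ = 1 / (1 + [H⁺]/K2 + [H⁺]²/(K1K2)) = 1 / (1 + 10^+2.27 + 10^+1.41)
   = 1 / (1 + 186.21 + 25.704) = 1/212.91 = 0.004697
[CO3²⁻] = α₂ × DIC = 0.004697 × 6.19 = 0.02907 mmol/kg
Ksp = 10^(−6.31) = 4.898×10^-7
Ω = [Ca²⁺][CO3²⁻]/Ksp = (7.88×10^-3)(2.907×10^-5) / 4.898×10^-7 = 0.468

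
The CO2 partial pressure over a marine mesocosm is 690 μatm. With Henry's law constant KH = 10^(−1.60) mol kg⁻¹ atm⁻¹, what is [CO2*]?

KH = 10^(−1.60) = 2.512×10^-2 mol kg⁻¹ atm⁻¹
[CO2*] = KH · pCO2 = 2.512×10^-2 × 690×10^-6 atm = 1.73×10^-5 mol/kg

[CO2*] = 17.3 μmol/kg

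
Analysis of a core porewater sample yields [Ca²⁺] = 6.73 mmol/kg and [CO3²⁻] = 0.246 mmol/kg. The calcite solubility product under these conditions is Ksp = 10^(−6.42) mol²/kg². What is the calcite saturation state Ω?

Ω = 4.35

Ksp = 10^(−6.42) = 3.802×10^-7
Ω = [Ca²⁺][CO3²⁻]/Ksp = (6.73×10^-3)(0.246×10^-3) / 3.802×10^-7 = 4.35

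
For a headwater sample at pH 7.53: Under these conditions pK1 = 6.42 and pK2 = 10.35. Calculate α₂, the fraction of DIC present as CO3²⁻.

α₂ = 1 / (1 + [H⁺]/K2 + [H⁺]²/(K1K2)) = 1 / (1 + 10^+2.82 + 10^+1.71)
   = 1 / (1 + 660.69 + 51.286) = 1/712.98 = 0.001403

α₂ = 0.00140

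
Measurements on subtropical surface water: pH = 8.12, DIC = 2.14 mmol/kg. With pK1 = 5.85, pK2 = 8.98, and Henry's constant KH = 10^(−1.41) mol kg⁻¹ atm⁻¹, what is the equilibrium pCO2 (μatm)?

α₀ = 1 / (1 + K1/[H⁺] + K1K2/[H⁺]²) = 1 / (1 + 10^+2.27 + 10^+1.41)
   = 1 / (1 + 186.21 + 25.704) = 1/212.91 = 0.004697
[CO2*] = α₀ × DIC = 0.004697 × 2.14 = 0.01005 mmol/kg = 10.05 μmol/kg
pCO2 = [CO2*]/KH = 1.005×10^-5 / 3.890×10^-2 = 258 μatm

pCO2 = 258 μatm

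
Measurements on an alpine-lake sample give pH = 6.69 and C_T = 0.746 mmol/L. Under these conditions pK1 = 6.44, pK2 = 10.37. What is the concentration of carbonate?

[CO3²⁻] = 0.0997 μmol/L

α₂ = 1 / (1 + [H⁺]/K2 + [H⁺]²/(K1K2)) = 1 / (1 + 10^+3.68 + 10^+3.43)
   = 1 / (1 + 4786.3 + 2691.5) = 1/7478.8 = 0.0001337
[CO3²⁻] = α₂ × DIC = 0.0001337 × 0.746 = 9.97×10^-5 mmol/L = 0.0997 μmol/L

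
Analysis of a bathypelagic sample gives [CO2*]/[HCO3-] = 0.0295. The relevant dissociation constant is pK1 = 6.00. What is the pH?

From K1 = [H⁺][HCO3-]/[CO2*]:  pH = pK1 − log₁₀([CO2*]/[HCO3-])
log₁₀(0.0295) = -1.530
pH = 6.00 − (-1.530) = 7.53

pH = 7.53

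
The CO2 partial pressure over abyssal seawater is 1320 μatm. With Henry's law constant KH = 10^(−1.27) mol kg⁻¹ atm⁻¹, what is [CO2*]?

[CO2*] = 70.9 μmol/kg

KH = 10^(−1.27) = 5.370×10^-2 mol kg⁻¹ atm⁻¹
[CO2*] = KH · pCO2 = 5.370×10^-2 × 1320×10^-6 atm = 7.09×10^-5 mol/kg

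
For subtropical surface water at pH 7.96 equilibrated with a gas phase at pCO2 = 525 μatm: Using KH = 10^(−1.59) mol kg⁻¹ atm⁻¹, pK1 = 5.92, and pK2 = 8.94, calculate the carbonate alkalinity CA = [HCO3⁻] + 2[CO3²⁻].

[CO2*] = KH · pCO2 = 10^(−1.59) × 525×10^-6 = 1.349×10^-5 mol/kg
α₀ = 1/(1 + K1/[H⁺] + K1K2/[H⁺]²) = 1/(1 + 10^+2.04 + 10^+1.06) = 0.008188
DIC = [CO2*]/α₀ = 1.349×10^-5 / 0.008188 = 1.648 mmol/kg
CA = (α₁ + 2α₂)·DIC = (0.8978 + 2×0.09401) × 1.648 = 1.79 mmol/kg

CA = 1.79 mmol/kg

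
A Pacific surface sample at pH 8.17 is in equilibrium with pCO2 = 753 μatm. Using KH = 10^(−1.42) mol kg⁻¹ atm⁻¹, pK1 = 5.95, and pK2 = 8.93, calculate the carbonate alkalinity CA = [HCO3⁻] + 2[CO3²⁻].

CA = 6.40 mmol/kg

[CO2*] = KH · pCO2 = 10^(−1.42) × 753×10^-6 = 2.863×10^-5 mol/kg
α₀ = 1/(1 + K1/[H⁺] + K1K2/[H⁺]²) = 1/(1 + 10^+2.22 + 10^+1.46) = 0.005107
DIC = [CO2*]/α₀ = 2.863×10^-5 / 0.005107 = 5.605 mmol/kg
CA = (α₁ + 2α₂)·DIC = (0.8476 + 2×0.1473) × 5.605 = 6.40 mmol/kg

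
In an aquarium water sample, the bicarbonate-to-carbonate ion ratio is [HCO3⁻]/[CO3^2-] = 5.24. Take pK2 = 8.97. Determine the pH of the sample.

From K2 = [H⁺][CO3^2-]/[HCO3⁻]:  pH = pK2 − log₁₀([HCO3⁻]/[CO3^2-])
log₁₀(5.24) = +0.719
pH = 8.97 − (+0.719) = 8.25

pH = 8.25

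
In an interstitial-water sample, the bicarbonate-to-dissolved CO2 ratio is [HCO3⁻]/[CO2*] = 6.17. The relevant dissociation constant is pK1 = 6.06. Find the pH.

From K1 = [H⁺][HCO3⁻]/[CO2*]:  pH = pK1 + log₁₀([HCO3⁻]/[CO2*])
log₁₀(6.17) = +0.790
pH = 6.06 + (+0.790) = 6.85

pH = 6.85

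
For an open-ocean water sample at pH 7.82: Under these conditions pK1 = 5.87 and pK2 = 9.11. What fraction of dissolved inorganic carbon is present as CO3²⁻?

α₂ = 1 / (1 + [H⁺]/K2 + [H⁺]²/(K1K2)) = 1 / (1 + 10^+1.29 + 10^-0.66)
   = 1 / (1 + 19.498 + 0.21878) = 1/20.717 = 0.04827

α₂ = 0.0483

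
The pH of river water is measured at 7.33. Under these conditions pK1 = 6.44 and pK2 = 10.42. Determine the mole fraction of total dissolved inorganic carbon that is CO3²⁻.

α₂ = 1 / (1 + [H⁺]/K2 + [H⁺]²/(K1K2)) = 1 / (1 + 10^+3.09 + 10^+2.20)
   = 1 / (1 + 1230.3 + 158.49) = 1/1389.8 = 0.0007195

α₂ = 0.000720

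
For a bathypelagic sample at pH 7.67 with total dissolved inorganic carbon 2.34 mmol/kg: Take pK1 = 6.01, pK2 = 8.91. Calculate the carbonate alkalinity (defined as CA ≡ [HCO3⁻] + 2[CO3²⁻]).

CA = 2.42 mmol/kg

CA = [HCO3⁻] + 2[CO3²⁻] = (α₁ + 2α₂)·DIC
At pH 7.67: [H⁺]/K1 = 10^-1.66 = 0.021878, K2/[H⁺] = 10^-1.24 = 0.057544
α₁ = 1/(1 + 0.021878 + 0.057544) = 1/1.0794 = 0.9264; α₂ = α₁·K2/[H⁺] = 0.05331
α₁ + 2α₂ = 1.0330
CA = 1.0330 × 2.34 = 2.42 mmol/kg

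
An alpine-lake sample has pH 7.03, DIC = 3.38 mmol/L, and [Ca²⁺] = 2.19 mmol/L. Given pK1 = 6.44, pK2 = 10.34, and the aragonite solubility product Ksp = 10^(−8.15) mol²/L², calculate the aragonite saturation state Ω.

Ω = 0.407

α₂ = 1 / (1 + [H⁺]/K2 + [H⁺]²/(K1K2)) = 1 / (1 + 10^+3.31 + 10^+2.72)
   = 1 / (1 + 2041.7 + 524.81) = 1/2567.5 = 0.0003895
[CO3²⁻] = α₂ × DIC = 0.0003895 × 3.38 = 0.001316 mmol/L = 1.316 μmol/L
Ksp = 10^(−8.15) = 7.079×10^-9
Ω = [Ca²⁺][CO3²⁻]/Ksp = (2.19×10^-3)(1.316×10^-6) / 7.079×10^-9 = 0.407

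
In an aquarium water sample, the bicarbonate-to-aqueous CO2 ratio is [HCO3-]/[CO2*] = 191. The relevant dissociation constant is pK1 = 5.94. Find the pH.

From K1 = [H⁺][HCO3-]/[CO2*]:  pH = pK1 + log₁₀([HCO3-]/[CO2*])
log₁₀(191) = +2.281
pH = 5.94 + (+2.281) = 8.22

pH = 8.22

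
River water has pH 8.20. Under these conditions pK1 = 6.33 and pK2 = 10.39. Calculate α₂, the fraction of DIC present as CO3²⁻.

α₂ = 1 / (1 + [H⁺]/K2 + [H⁺]²/(K1K2)) = 1 / (1 + 10^+2.19 + 10^+0.32)
   = 1 / (1 + 154.88 + 2.0893) = 1/157.97 = 0.006330

α₂ = 0.00633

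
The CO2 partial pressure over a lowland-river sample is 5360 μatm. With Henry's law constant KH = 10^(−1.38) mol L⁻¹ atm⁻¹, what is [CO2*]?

[CO2*] = 223 μmol/L

KH = 10^(−1.38) = 4.169×10^-2 mol L⁻¹ atm⁻¹
[CO2*] = KH · pCO2 = 4.169×10^-2 × 5360×10^-6 atm = 2.23×10^-4 mol/L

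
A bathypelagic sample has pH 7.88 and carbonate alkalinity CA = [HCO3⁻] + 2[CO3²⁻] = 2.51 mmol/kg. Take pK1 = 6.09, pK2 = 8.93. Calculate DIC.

CA = [HCO3⁻] + 2[CO3²⁻] = (α₁ + 2α₂)·DIC
At pH 7.88: [H⁺]/K1 = 10^-1.79 = 0.016218, K2/[H⁺] = 10^-1.05 = 0.089125
α₁ = 1/(1 + 0.016218 + 0.089125) = 1/1.1053 = 0.9047; α₂ = α₁·K2/[H⁺] = 0.08063
α₁ + 2α₂ = 1.0660
DIC = CA / (α₁ + 2α₂) = 2.51 / 1.0660 = 2.35 mmol/kg

DIC = 2.35 mmol/kg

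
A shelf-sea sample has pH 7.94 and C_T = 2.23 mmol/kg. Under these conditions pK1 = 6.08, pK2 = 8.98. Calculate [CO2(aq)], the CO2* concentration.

[CO2*] = 0.0279 mmol/kg

α₀ = 1 / (1 + K1/[H⁺] + K1K2/[H⁺]²) = 1 / (1 + 10^+1.86 + 10^+0.82)
   = 1 / (1 + 72.444 + 6.6069) = 1/80.051 = 0.01249
[CO2*] = α₀ × DIC = 0.01249 × 2.23 = 0.0279 mmol/kg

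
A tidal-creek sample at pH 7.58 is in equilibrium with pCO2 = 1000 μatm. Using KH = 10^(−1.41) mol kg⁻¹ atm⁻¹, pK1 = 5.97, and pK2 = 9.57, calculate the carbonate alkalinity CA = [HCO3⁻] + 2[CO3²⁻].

[CO2*] = KH · pCO2 = 10^(−1.41) × 1000×10^-6 = 3.890×10^-5 mol/kg
α₀ = 1/(1 + K1/[H⁺] + K1K2/[H⁺]²) = 1/(1 + 10^+1.61 + 10^-0.38) = 0.02372
DIC = [CO2*]/α₀ = 3.890×10^-5 / 0.02372 = 1.640 mmol/kg
CA = (α₁ + 2α₂)·DIC = (0.9664 + 2×0.009889) × 1.640 = 1.62 mmol/kg

CA = 1.62 mmol/kg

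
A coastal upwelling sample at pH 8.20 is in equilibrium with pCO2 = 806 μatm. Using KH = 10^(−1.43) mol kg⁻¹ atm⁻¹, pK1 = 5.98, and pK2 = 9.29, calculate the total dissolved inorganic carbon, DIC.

DIC = 5.40 mmol/kg

[CO2*] = KH · pCO2 = 10^(−1.43) × 806×10^-6 = 2.995×10^-5 mol/kg
α₀ = 1/(1 + K1/[H⁺] + K1K2/[H⁺]²) = 1/(1 + 10^+2.22 + 10^+1.13) = 0.005542
DIC = [CO2*]/α₀ = 2.995×10^-5 / 0.005542 = 5.40 mmol/kg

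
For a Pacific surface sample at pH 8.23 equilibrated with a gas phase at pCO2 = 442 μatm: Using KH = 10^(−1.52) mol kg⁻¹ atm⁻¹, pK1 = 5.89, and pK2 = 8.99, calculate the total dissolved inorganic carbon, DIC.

[CO2*] = KH · pCO2 = 10^(−1.52) × 442×10^-6 = 1.335×10^-5 mol/kg
α₀ = 1/(1 + K1/[H⁺] + K1K2/[H⁺]²) = 1/(1 + 10^+2.34 + 10^+1.58) = 0.003879
DIC = [CO2*]/α₀ = 1.335×10^-5 / 0.003879 = 3.44 mmol/kg

DIC = 3.44 mmol/kg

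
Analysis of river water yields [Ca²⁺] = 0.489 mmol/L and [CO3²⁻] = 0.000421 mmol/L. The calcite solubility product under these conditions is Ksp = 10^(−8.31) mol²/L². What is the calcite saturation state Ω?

Ω = 0.0420

Ksp = 10^(−8.31) = 4.898×10^-9
Ω = [Ca²⁺][CO3²⁻]/Ksp = (0.489×10^-3)(0.000421×10^-3) / 4.898×10^-9 = 0.0420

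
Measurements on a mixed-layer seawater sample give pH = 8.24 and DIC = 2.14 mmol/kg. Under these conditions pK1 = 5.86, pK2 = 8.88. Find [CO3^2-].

α₂ = 1 / (1 + [H⁺]/K2 + [H⁺]²/(K1K2)) = 1 / (1 + 10^+0.64 + 10^-1.74)
   = 1 / (1 + 4.3652 + 0.018197) = 1/5.3834 = 0.1858
[CO3²⁻] = α₂ × DIC = 0.1858 × 2.14 = 0.398 mmol/kg

[CO3²⁻] = 0.398 mmol/kg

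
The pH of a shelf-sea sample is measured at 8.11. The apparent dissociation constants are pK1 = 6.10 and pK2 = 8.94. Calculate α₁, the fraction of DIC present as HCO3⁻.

α₁ = 0.864

α₁ = 1 / (1 + [H⁺]/K1 + K2/[H⁺]) = 1 / (1 + 10^-2.01 + 10^-0.83)
   = 1 / (1 + 0.0097724 + 0.14791) = 1/1.1577 = 0.8638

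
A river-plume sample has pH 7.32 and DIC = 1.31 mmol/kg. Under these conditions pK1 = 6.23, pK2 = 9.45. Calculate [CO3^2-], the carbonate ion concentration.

α₂ = 1 / (1 + [H⁺]/K2 + [H⁺]²/(K1K2)) = 1 / (1 + 10^+2.13 + 10^+1.04)
   = 1 / (1 + 134.90 + 10.965) = 1/146.86 = 0.006809
[CO3²⁻] = α₂ × DIC = 0.006809 × 1.31 = 0.00892 mmol/kg = 8.92 μmol/kg

[CO3²⁻] = 8.92 μmol/kg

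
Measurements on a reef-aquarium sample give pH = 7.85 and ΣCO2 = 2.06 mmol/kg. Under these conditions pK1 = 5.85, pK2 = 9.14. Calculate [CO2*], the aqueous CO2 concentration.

α₀ = 1 / (1 + K1/[H⁺] + K1K2/[H⁺]²) = 1 / (1 + 10^+2.00 + 10^+0.71)
   = 1 / (1 + 100.00 + 5.1286) = 1/106.13 = 0.009423
[CO2*] = α₀ × DIC = 0.009423 × 2.06 = 0.0194 mmol/kg = 19.4 μmol/kg

[CO2*] = 19.4 μmol/kg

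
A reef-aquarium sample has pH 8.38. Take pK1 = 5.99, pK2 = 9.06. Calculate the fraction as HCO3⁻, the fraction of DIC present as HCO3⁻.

α₁ = 1 / (1 + [H⁺]/K1 + K2/[H⁺]) = 1 / (1 + 10^-2.39 + 10^-0.68)
   = 1 / (1 + 0.0040738 + 0.20893) = 1/1.2130 = 0.8244

α₁ = 0.824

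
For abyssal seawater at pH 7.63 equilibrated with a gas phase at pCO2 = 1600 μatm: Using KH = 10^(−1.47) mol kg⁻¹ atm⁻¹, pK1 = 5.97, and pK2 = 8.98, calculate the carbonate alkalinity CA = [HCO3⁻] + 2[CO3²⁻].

[CO2*] = KH · pCO2 = 10^(−1.47) × 1600×10^-6 = 5.422×10^-5 mol/kg
α₀ = 1/(1 + K1/[H⁺] + K1K2/[H⁺]²) = 1/(1 + 10^+1.66 + 10^+0.31) = 0.02051
DIC = [CO2*]/α₀ = 5.422×10^-5 / 0.02051 = 2.643 mmol/kg
CA = (α₁ + 2α₂)·DIC = (0.9376 + 2×0.04188) × 2.643 = 2.70 mmol/kg

CA = 2.70 mmol/kg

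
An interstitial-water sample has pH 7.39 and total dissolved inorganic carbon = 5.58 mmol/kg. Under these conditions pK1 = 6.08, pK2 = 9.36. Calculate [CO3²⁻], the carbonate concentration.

[CO3²⁻] = 0.0564 mmol/kg

α₂ = 1 / (1 + [H⁺]/K2 + [H⁺]²/(K1K2)) = 1 / (1 + 10^+1.97 + 10^+0.66)
   = 1 / (1 + 93.325 + 4.5709) = 1/98.896 = 0.01011
[CO3²⁻] = α₂ × DIC = 0.01011 × 5.58 = 0.0564 mmol/kg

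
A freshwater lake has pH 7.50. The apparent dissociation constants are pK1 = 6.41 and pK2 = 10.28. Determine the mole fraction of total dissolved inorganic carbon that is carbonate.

α₂ = 1 / (1 + [H⁺]/K2 + [H⁺]²/(K1K2)) = 1 / (1 + 10^+2.78 + 10^+1.69)
   = 1 / (1 + 602.56 + 48.978) = 1/652.54 = 0.001532

α₂ = 0.00153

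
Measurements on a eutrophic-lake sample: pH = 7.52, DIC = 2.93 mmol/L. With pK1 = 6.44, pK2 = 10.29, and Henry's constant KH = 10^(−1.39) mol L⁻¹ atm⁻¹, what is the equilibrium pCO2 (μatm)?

α₀ = 1 / (1 + K1/[H⁺] + K1K2/[H⁺]²) = 1 / (1 + 10^+1.08 + 10^-1.69)
   = 1 / (1 + 12.023 + 0.020417) = 1/13.043 = 0.07667
[CO2*] = α₀ × DIC = 0.07667 × 2.93 = 0.2246 mmol/L
pCO2 = [CO2*]/KH = 2.246×10^-4 / 4.074×10^-2 = 5510 μatm

pCO2 = 5510 μatm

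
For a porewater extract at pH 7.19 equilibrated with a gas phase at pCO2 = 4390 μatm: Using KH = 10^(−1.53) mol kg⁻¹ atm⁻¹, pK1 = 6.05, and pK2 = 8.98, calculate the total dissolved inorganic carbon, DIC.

[CO2*] = KH · pCO2 = 10^(−1.53) × 4390×10^-6 = 1.296×10^-4 mol/kg
α₀ = 1/(1 + K1/[H⁺] + K1K2/[H⁺]²) = 1/(1 + 10^+1.14 + 10^-0.65) = 0.06654
DIC = [CO2*]/α₀ = 1.296×10^-4 / 0.06654 = 1.95 mmol/kg

DIC = 1.95 mmol/kg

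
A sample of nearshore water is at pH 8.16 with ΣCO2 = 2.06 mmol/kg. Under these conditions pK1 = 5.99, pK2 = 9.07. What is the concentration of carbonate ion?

α₂ = 1 / (1 + [H⁺]/K2 + [H⁺]²/(K1K2)) = 1 / (1 + 10^+0.91 + 10^-1.26)
   = 1 / (1 + 8.1283 + 0.054954) = 1/9.1833 = 0.1089
[CO3²⁻] = α₂ × DIC = 0.1089 × 2.06 = 0.224 mmol/kg

[CO3²⁻] = 0.224 mmol/kg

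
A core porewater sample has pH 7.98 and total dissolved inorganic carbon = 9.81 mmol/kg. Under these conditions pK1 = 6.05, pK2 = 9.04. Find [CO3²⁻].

[CO3²⁻] = 0.778 mmol/kg

α₂ = 1 / (1 + [H⁺]/K2 + [H⁺]²/(K1K2)) = 1 / (1 + 10^+1.06 + 10^-0.87)
   = 1 / (1 + 11.482 + 0.13490) = 1/12.616 = 0.07926
[CO3²⁻] = α₂ × DIC = 0.07926 × 9.81 = 0.778 mmol/kg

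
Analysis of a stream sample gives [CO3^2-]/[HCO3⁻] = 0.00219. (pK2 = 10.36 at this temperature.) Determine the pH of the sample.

From K2 = [H⁺][CO3^2-]/[HCO3⁻]:  pH = pK2 + log₁₀([CO3^2-]/[HCO3⁻])
log₁₀(0.00219) = -2.660
pH = 10.36 + (-2.660) = 7.70

pH = 7.70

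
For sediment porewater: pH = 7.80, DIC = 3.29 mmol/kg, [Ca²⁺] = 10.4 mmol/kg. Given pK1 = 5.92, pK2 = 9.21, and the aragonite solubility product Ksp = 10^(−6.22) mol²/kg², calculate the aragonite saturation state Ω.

α₂ = 1 / (1 + [H⁺]/K2 + [H⁺]²/(K1K2)) = 1 / (1 + 10^+1.41 + 10^-0.47)
   = 1 / (1 + 25.704 + 0.33884) = 1/27.043 = 0.03698
[CO3²⁻] = α₂ × DIC = 0.03698 × 3.29 = 0.1217 mmol/kg
Ksp = 10^(−6.22) = 6.026×10^-7
Ω = [Ca²⁺][CO3²⁻]/Ksp = (10.4×10^-3)(1.217×10^-4) / 6.026×10^-7 = 2.10

Ω = 2.10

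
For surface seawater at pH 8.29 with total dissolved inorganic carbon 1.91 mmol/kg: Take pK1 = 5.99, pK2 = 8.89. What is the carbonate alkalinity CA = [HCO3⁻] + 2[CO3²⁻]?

CA = [HCO3⁻] + 2[CO3²⁻] = (α₁ + 2α₂)·DIC
At pH 8.29: [H⁺]/K1 = 10^-2.30 = 0.0050119, K2/[H⁺] = 10^-0.60 = 0.25119
α₁ = 1/(1 + 0.0050119 + 0.25119) = 1/1.2562 = 0.7961; α₂ = α₁·K2/[H⁺] = 0.2000
α₁ + 2α₂ = 1.1960
CA = 1.1960 × 1.91 = 2.28 mmol/kg

CA = 2.28 mmol/kg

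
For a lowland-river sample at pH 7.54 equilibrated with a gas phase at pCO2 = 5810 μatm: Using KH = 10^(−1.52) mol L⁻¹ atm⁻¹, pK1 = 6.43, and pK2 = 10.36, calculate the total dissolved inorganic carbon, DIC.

DIC = 2.44 mmol/L

[CO2*] = KH · pCO2 = 10^(−1.52) × 5810×10^-6 = 1.755×10^-4 mol/L
α₀ = 1/(1 + K1/[H⁺] + K1K2/[H⁺]²) = 1/(1 + 10^+1.11 + 10^-1.71) = 0.07193
DIC = [CO2*]/α₀ = 1.755×10^-4 / 0.07193 = 2.44 mmol/L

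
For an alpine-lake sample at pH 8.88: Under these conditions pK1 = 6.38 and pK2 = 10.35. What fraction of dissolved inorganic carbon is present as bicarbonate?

α₁ = 0.964

α₁ = 1 / (1 + [H⁺]/K1 + K2/[H⁺]) = 1 / (1 + 10^-2.50 + 10^-1.47)
   = 1 / (1 + 0.0031623 + 0.033884) = 1/1.0370 = 0.9643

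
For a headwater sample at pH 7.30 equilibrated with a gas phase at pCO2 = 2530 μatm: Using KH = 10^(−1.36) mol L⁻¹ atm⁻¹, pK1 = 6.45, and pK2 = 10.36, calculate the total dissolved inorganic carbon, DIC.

DIC = 0.893 mmol/L

[CO2*] = KH · pCO2 = 10^(−1.36) × 2530×10^-6 = 1.104×10^-4 mol/L
α₀ = 1/(1 + K1/[H⁺] + K1K2/[H⁺]²) = 1/(1 + 10^+0.85 + 10^-2.21) = 0.1237
DIC = [CO2*]/α₀ = 1.104×10^-4 / 0.1237 = 0.893 mmol/L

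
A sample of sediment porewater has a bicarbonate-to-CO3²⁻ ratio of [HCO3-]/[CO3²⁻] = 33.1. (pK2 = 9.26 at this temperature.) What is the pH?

From K2 = [H⁺][CO3²⁻]/[HCO3-]:  pH = pK2 − log₁₀([HCO3-]/[CO3²⁻])
log₁₀(33.1) = +1.520
pH = 9.26 − (+1.520) = 7.74

pH = 7.74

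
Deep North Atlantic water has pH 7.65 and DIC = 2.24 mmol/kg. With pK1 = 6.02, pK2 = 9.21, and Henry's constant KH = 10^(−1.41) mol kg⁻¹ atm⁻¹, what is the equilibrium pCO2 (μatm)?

pCO2 = 1280 μatm

α₀ = 1 / (1 + K1/[H⁺] + K1K2/[H⁺]²) = 1 / (1 + 10^+1.63 + 10^+0.07)
   = 1 / (1 + 42.658 + 1.1749) = 1/44.833 = 0.02231
[CO2*] = α₀ × DIC = 0.02231 × 2.24 = 0.04996 mmol/kg
pCO2 = [CO2*]/KH = 4.996×10^-5 / 3.890×10^-2 = 1280 μatm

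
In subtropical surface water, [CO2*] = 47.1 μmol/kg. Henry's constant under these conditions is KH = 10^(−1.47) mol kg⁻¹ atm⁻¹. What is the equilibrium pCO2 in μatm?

pCO2 = 1390 μatm

KH = 10^(−1.47) = 3.388×10^-2 mol kg⁻¹ atm⁻¹
pCO2 = [CO2*]/KH = 47.1×10^-6 / 3.388×10^-2 = 1.39×10^-3 atm = 1390 μatm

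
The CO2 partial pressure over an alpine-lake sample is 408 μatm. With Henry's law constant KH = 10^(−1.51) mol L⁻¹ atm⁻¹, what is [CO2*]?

[CO2*] = 12.6 μmol/L

KH = 10^(−1.51) = 3.090×10^-2 mol L⁻¹ atm⁻¹
[CO2*] = KH · pCO2 = 3.090×10^-2 × 408×10^-6 atm = 1.26×10^-5 mol/L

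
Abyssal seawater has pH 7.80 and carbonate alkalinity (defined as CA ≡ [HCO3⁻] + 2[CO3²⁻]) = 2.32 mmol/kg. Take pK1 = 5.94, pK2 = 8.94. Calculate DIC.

DIC = 2.20 mmol/kg

CA = [HCO3⁻] + 2[CO3²⁻] = (α₁ + 2α₂)·DIC
At pH 7.80: [H⁺]/K1 = 10^-1.86 = 0.013804, K2/[H⁺] = 10^-1.14 = 0.072444
α₁ = 1/(1 + 0.013804 + 0.072444) = 1/1.0862 = 0.9206; α₂ = α₁·K2/[H⁺] = 0.06669
α₁ + 2α₂ = 1.0540
DIC = CA / (α₁ + 2α₂) = 2.32 / 1.0540 = 2.20 mmol/kg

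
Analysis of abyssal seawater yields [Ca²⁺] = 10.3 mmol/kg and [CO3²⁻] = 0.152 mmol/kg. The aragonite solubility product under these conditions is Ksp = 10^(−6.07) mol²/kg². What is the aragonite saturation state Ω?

Ksp = 10^(−6.07) = 8.511×10^-7
Ω = [Ca²⁺][CO3²⁻]/Ksp = (10.3×10^-3)(0.152×10^-3) / 8.511×10^-7 = 1.84

Ω = 1.84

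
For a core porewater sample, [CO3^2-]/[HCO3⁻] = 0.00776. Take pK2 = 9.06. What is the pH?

From K2 = [H⁺][CO3^2-]/[HCO3⁻]:  pH = pK2 + log₁₀([CO3^2-]/[HCO3⁻])
log₁₀(0.00776) = -2.110
pH = 9.06 + (-2.110) = 6.95

pH = 6.95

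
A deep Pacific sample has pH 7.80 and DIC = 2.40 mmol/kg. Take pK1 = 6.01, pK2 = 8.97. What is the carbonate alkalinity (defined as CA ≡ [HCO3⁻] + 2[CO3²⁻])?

CA = 2.51 mmol/kg

CA = [HCO3⁻] + 2[CO3²⁻] = (α₁ + 2α₂)·DIC
At pH 7.80: [H⁺]/K1 = 10^-1.79 = 0.016218, K2/[H⁺] = 10^-1.17 = 0.067608
α₁ = 1/(1 + 0.016218 + 0.067608) = 1/1.0838 = 0.9227; α₂ = α₁·K2/[H⁺] = 0.06238
α₁ + 2α₂ = 1.0474
CA = 1.0474 × 2.40 = 2.51 mmol/kg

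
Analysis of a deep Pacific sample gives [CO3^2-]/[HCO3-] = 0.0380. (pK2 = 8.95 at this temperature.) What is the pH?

From K2 = [H⁺][CO3^2-]/[HCO3-]:  pH = pK2 + log₁₀([CO3^2-]/[HCO3-])
log₁₀(0.0380) = -1.420
pH = 8.95 + (-1.420) = 7.53

pH = 7.53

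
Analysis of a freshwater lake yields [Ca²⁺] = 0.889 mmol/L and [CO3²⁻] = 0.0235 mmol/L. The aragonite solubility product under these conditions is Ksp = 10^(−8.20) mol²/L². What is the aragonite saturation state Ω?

Ksp = 10^(−8.20) = 6.310×10^-9
Ω = [Ca²⁺][CO3²⁻]/Ksp = (0.889×10^-3)(0.0235×10^-3) / 6.310×10^-9 = 3.31

Ω = 3.31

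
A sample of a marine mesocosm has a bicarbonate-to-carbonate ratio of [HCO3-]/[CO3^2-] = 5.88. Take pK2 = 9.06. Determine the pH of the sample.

pH = 8.29

From K2 = [H⁺][CO3^2-]/[HCO3-]:  pH = pK2 − log₁₀([HCO3-]/[CO3^2-])
log₁₀(5.88) = +0.769
pH = 9.06 − (+0.769) = 8.29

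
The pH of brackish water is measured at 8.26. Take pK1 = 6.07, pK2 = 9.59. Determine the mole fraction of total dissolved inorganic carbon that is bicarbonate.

α₁ = 0.949

α₁ = 1 / (1 + [H⁺]/K1 + K2/[H⁺]) = 1 / (1 + 10^-2.19 + 10^-1.33)
   = 1 / (1 + 0.0064565 + 0.046774) = 1/1.0532 = 0.9495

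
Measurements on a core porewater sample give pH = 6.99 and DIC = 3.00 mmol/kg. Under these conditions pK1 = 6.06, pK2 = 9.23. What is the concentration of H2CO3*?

[CO2*] = 0.314 mmol/kg

α₀ = 1 / (1 + K1/[H⁺] + K1K2/[H⁺]²) = 1 / (1 + 10^+0.93 + 10^-1.31)
   = 1 / (1 + 8.5114 + 0.048978) = 1/9.5604 = 0.1046
[CO2*] = α₀ × DIC = 0.1046 × 3.00 = 0.314 mmol/kg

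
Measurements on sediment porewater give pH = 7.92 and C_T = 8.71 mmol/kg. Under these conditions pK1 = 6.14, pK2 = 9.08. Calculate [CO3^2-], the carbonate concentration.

[CO3²⁻] = 0.555 mmol/kg

α₂ = 1 / (1 + [H⁺]/K2 + [H⁺]²/(K1K2)) = 1 / (1 + 10^+1.16 + 10^-0.62)
   = 1 / (1 + 14.454 + 0.23988) = 1/15.694 = 0.06372
[CO3²⁻] = α₂ × DIC = 0.06372 × 8.71 = 0.555 mmol/kg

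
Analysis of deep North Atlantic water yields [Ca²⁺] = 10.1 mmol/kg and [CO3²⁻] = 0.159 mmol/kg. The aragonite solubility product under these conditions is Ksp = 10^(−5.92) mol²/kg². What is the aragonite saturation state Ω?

Ksp = 10^(−5.92) = 1.202×10^-6
Ω = [Ca²⁺][CO3²⁻]/Ksp = (10.1×10^-3)(0.159×10^-3) / 1.202×10^-6 = 1.34

Ω = 1.34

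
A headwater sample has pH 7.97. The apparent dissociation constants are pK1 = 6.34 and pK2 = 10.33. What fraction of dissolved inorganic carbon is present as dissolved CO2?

α₀ = 0.0228

α₀ = 1 / (1 + K1/[H⁺] + K1K2/[H⁺]²) = 1 / (1 + 10^+1.63 + 10^-0.73)
   = 1 / (1 + 42.658 + 0.18621) = 1/43.844 = 0.02281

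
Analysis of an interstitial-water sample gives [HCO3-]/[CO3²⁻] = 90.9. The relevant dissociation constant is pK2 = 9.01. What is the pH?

pH = 7.05

From K2 = [H⁺][CO3²⁻]/[HCO3-]:  pH = pK2 − log₁₀([HCO3-]/[CO3²⁻])
log₁₀(90.9) = +1.959
pH = 9.01 − (+1.959) = 7.05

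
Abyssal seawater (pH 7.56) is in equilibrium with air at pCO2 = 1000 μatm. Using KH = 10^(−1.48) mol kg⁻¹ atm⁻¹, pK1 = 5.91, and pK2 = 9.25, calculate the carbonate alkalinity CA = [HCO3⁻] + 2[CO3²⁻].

[CO2*] = KH · pCO2 = 10^(−1.48) × 1000×10^-6 = 3.311×10^-5 mol/kg
α₀ = 1/(1 + K1/[H⁺] + K1K2/[H⁺]²) = 1/(1 + 10^+1.65 + 10^-0.04) = 0.02147
DIC = [CO2*]/α₀ = 3.311×10^-5 / 0.02147 = 1.542 mmol/kg
CA = (α₁ + 2α₂)·DIC = (0.9590 + 2×0.01958) × 1.542 = 1.54 mmol/kg

CA = 1.54 mmol/kg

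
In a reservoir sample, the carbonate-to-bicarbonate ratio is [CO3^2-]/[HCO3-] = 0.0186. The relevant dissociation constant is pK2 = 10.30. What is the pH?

pH = 8.57

From K2 = [H⁺][CO3^2-]/[HCO3-]:  pH = pK2 + log₁₀([CO3^2-]/[HCO3-])
log₁₀(0.0186) = -1.730
pH = 10.30 + (-1.730) = 8.57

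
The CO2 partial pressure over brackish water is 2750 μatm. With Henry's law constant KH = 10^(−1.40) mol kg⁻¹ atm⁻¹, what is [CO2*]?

[CO2*] = 109 μmol/kg

KH = 10^(−1.40) = 3.981×10^-2 mol kg⁻¹ atm⁻¹
[CO2*] = KH · pCO2 = 3.981×10^-2 × 2750×10^-6 atm = 1.09×10^-4 mol/kg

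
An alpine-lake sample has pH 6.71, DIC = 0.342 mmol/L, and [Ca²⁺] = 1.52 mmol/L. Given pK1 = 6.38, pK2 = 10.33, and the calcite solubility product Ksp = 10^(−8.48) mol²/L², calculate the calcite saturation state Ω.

Ω = 0.0257

α₂ = 1 / (1 + [H⁺]/K2 + [H⁺]²/(K1K2)) = 1 / (1 + 10^+3.62 + 10^+3.29)
   = 1 / (1 + 4168.7 + 1949.8) = 1/6119.5 = 0.0001634
[CO3²⁻] = α₂ × DIC = 0.0001634 × 0.342 = 5.589×10^-5 mmol/L = 0.05589 μmol/L
Ksp = 10^(−8.48) = 3.311×10^-9
Ω = [Ca²⁺][CO3²⁻]/Ksp = (1.52×10^-3)(5.589×10^-8) / 3.311×10^-9 = 0.0257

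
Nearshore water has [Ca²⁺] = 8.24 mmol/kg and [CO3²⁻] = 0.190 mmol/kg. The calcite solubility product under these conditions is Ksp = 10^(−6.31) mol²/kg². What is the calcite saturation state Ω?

Ω = 3.20

Ksp = 10^(−6.31) = 4.898×10^-7
Ω = [Ca²⁺][CO3²⁻]/Ksp = (8.24×10^-3)(0.190×10^-3) / 4.898×10^-7 = 3.20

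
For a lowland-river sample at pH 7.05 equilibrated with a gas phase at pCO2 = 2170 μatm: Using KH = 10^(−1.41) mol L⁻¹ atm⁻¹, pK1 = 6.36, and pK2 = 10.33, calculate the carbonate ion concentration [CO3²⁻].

[CO3²⁻] = 0.217 μmol/L

[CO2*] = KH · pCO2 = 10^(−1.41) × 2170×10^-6 = 8.442×10^-5 mol/L
α₀ = 1/(1 + K1/[H⁺] + K1K2/[H⁺]²) = 1/(1 + 10^+0.69 + 10^-2.59) = 0.1695
DIC = [CO2*]/α₀ = 8.442×10^-5 / 0.1695 = 0.4981 mmol/L
[CO3²⁻] = α₂·DIC; α₂ = 0.0004356, so [CO3²⁻] = 0.0004356 × 0.4981 = 0.000217 mmol/L = 0.217 μmol/L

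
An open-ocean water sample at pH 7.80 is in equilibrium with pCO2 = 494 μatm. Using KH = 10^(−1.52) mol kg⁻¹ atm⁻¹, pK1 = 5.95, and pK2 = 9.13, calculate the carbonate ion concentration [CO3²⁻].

[CO2*] = KH · pCO2 = 10^(−1.52) × 494×10^-6 = 1.492×10^-5 mol/kg
α₀ = 1/(1 + K1/[H⁺] + K1K2/[H⁺]²) = 1/(1 + 10^+1.85 + 10^+0.52) = 0.01331
DIC = [CO2*]/α₀ = 1.492×10^-5 / 0.01331 = 1.120 mmol/kg
[CO3²⁻] = α₂·DIC; α₂ = 0.04409, so [CO3²⁻] = 0.04409 × 1.120 = 0.0494 mmol/kg

[CO3²⁻] = 0.0494 mmol/kg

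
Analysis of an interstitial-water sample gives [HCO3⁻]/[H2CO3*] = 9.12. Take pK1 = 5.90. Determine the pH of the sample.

From K1 = [H⁺][HCO3⁻]/[H2CO3*]:  pH = pK1 + log₁₀([HCO3⁻]/[H2CO3*])
log₁₀(9.12) = +0.960
pH = 5.90 + (+0.960) = 6.86

pH = 6.86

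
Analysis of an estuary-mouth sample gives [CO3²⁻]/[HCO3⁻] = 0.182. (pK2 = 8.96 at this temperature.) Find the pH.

pH = 8.22

From K2 = [H⁺][CO3²⁻]/[HCO3⁻]:  pH = pK2 + log₁₀([CO3²⁻]/[HCO3⁻])
log₁₀(0.182) = -0.740
pH = 8.96 + (-0.740) = 8.22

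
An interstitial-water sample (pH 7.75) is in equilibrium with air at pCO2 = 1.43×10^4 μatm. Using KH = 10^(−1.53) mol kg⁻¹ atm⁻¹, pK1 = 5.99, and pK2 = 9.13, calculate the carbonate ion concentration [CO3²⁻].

[CO2*] = KH · pCO2 = 10^(−1.53) × 1.43×10^4×10^-6 = 4.220×10^-4 mol/kg
α₀ = 1/(1 + K1/[H⁺] + K1K2/[H⁺]²) = 1/(1 + 10^+1.76 + 10^+0.38) = 0.01641
DIC = [CO2*]/α₀ = 4.220×10^-4 / 0.01641 = 25.72 mmol/kg
[CO3²⁻] = α₂·DIC; α₂ = 0.03936, so [CO3²⁻] = 0.03936 × 25.72 = 1.01 mmol/kg

[CO3²⁻] = 1.01 mmol/kg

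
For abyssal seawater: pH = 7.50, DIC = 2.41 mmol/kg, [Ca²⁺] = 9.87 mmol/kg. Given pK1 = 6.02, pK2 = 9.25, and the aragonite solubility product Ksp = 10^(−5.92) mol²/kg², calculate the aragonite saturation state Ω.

Ω = 0.335

α₂ = 1 / (1 + [H⁺]/K2 + [H⁺]²/(K1K2)) = 1 / (1 + 10^+1.75 + 10^+0.27)
   = 1 / (1 + 56.234 + 1.8621) = 1/59.096 = 0.01692
[CO3²⁻] = α₂ × DIC = 0.01692 × 2.41 = 0.04078 mmol/kg
Ksp = 10^(−5.92) = 1.202×10^-6
Ω = [Ca²⁺][CO3²⁻]/Ksp = (9.87×10^-3)(4.078×10^-5) / 1.202×10^-6 = 0.335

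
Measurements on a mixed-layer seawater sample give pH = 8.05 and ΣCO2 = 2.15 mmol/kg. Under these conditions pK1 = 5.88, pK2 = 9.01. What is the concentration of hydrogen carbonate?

α₁ = 1 / (1 + [H⁺]/K1 + K2/[H⁺]) = 1 / (1 + 10^-2.17 + 10^-0.96)
   = 1 / (1 + 0.0067608 + 0.10965) = 1/1.1164 = 0.8957
[HCO3⁻] = α₁ × DIC = 0.8957 × 2.15 = 1.93 mmol/kg

[HCO3⁻] = 1.93 mmol/kg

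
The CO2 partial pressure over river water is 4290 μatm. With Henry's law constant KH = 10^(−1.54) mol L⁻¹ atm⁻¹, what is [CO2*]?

KH = 10^(−1.54) = 2.884×10^-2 mol L⁻¹ atm⁻¹
[CO2*] = KH · pCO2 = 2.884×10^-2 × 4290×10^-6 atm = 1.24×10^-4 mol/L

[CO2*] = 124 μmol/L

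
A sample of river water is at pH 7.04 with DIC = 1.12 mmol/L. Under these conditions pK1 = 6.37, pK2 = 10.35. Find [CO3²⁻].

[CO3²⁻] = 0.452 μmol/L

α₂ = 1 / (1 + [H⁺]/K2 + [H⁺]²/(K1K2)) = 1 / (1 + 10^+3.31 + 10^+2.64)
   = 1 / (1 + 2041.7 + 436.52) = 1/2479.3 = 0.0004033
[CO3²⁻] = α₂ × DIC = 0.0004033 × 1.12 = 0.000452 mmol/L = 0.452 μmol/L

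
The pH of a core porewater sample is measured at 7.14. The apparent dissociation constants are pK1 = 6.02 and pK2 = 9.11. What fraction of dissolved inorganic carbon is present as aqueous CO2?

α₀ = 1 / (1 + K1/[H⁺] + K1K2/[H⁺]²) = 1 / (1 + 10^+1.12 + 10^-0.85)
   = 1 / (1 + 13.183 + 0.14125) = 1/14.324 = 0.06981

α₀ = 0.0698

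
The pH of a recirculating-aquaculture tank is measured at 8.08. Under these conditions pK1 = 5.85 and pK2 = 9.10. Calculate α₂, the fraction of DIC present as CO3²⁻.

α₂ = 0.0867

α₂ = 1 / (1 + [H⁺]/K2 + [H⁺]²/(K1K2)) = 1 / (1 + 10^+1.02 + 10^-1.21)
   = 1 / (1 + 10.471 + 0.061660) = 1/11.533 = 0.08671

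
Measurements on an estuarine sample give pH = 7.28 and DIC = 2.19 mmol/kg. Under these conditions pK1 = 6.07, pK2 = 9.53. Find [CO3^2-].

[CO3²⁻] = 11.5 μmol/kg

α₂ = 1 / (1 + [H⁺]/K2 + [H⁺]²/(K1K2)) = 1 / (1 + 10^+2.25 + 10^+1.04)
   = 1 / (1 + 177.83 + 10.965) = 1/189.79 = 0.005269
[CO3²⁻] = α₂ × DIC = 0.005269 × 2.19 = 0.0115 mmol/kg = 11.5 μmol/kg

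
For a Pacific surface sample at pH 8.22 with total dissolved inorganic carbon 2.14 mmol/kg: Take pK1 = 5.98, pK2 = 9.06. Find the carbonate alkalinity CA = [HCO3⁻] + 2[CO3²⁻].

CA = 2.40 mmol/kg

CA = [HCO3⁻] + 2[CO3²⁻] = (α₁ + 2α₂)·DIC
At pH 8.22: [H⁺]/K1 = 10^-2.24 = 0.0057544, K2/[H⁺] = 10^-0.84 = 0.14454
α₁ = 1/(1 + 0.0057544 + 0.14454) = 1/1.1503 = 0.8693; α₂ = α₁·K2/[H⁺] = 0.1257
α₁ + 2α₂ = 1.1207
CA = 1.1207 × 2.14 = 2.40 mmol/kg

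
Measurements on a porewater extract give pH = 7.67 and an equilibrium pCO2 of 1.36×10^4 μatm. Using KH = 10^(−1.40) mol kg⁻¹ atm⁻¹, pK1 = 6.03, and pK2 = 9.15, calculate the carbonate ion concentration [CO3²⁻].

[CO3²⁻] = 0.783 mmol/kg

[CO2*] = KH · pCO2 = 10^(−1.40) × 1.36×10^4×10^-6 = 5.414×10^-4 mol/kg
α₀ = 1/(1 + K1/[H⁺] + K1K2/[H⁺]²) = 1/(1 + 10^+1.64 + 10^+0.16) = 0.02169
DIC = [CO2*]/α₀ = 5.414×10^-4 / 0.02169 = 24.96 mmol/kg
[CO3²⁻] = α₂·DIC; α₂ = 0.03136, so [CO3²⁻] = 0.03136 × 24.96 = 0.783 mmol/kg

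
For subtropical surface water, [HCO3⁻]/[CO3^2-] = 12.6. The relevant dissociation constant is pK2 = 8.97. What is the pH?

pH = 7.87

From K2 = [H⁺][CO3^2-]/[HCO3⁻]:  pH = pK2 − log₁₀([HCO3⁻]/[CO3^2-])
log₁₀(12.6) = +1.100
pH = 8.97 − (+1.100) = 7.87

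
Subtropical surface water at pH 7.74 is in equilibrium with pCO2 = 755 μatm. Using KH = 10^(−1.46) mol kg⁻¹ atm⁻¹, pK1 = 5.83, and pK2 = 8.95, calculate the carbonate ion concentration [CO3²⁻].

[CO2*] = KH · pCO2 = 10^(−1.46) × 755×10^-6 = 2.618×10^-5 mol/kg
α₀ = 1/(1 + K1/[H⁺] + K1K2/[H⁺]²) = 1/(1 + 10^+1.91 + 10^+0.70) = 0.01146
DIC = [CO2*]/α₀ = 2.618×10^-5 / 0.01146 = 2.285 mmol/kg
[CO3²⁻] = α₂·DIC; α₂ = 0.05741, so [CO3²⁻] = 0.05741 × 2.285 = 0.131 mmol/kg

[CO3²⁻] = 0.131 mmol/kg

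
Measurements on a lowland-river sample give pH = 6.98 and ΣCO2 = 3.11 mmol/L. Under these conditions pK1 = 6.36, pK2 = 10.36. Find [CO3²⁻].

α₂ = 1 / (1 + [H⁺]/K2 + [H⁺]²/(K1K2)) = 1 / (1 + 10^+3.38 + 10^+2.76)
   = 1 / (1 + 2398.8 + 575.44) = 1/2975.3 = 0.0003361
[CO3²⁻] = α₂ × DIC = 0.0003361 × 3.11 = 0.00105 mmol/L = 1.05 μmol/L

[CO3²⁻] = 1.05 μmol/L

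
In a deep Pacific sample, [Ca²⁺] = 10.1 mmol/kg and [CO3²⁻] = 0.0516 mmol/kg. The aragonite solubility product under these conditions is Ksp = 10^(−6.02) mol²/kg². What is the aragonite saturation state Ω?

Ω = 0.546

Ksp = 10^(−6.02) = 9.550×10^-7
Ω = [Ca²⁺][CO3²⁻]/Ksp = (10.1×10^-3)(0.0516×10^-3) / 9.550×10^-7 = 0.546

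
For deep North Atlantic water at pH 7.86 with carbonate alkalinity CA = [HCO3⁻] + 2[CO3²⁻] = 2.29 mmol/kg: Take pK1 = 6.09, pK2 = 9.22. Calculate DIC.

DIC = 2.23 mmol/kg

CA = [HCO3⁻] + 2[CO3²⁻] = (α₁ + 2α₂)·DIC
At pH 7.86: [H⁺]/K1 = 10^-1.77 = 0.016982, K2/[H⁺] = 10^-1.36 = 0.043652
α₁ = 1/(1 + 0.016982 + 0.043652) = 1/1.0606 = 0.9428; α₂ = α₁·K2/[H⁺] = 0.04116
α₁ + 2α₂ = 1.0251
DIC = CA / (α₁ + 2α₂) = 2.29 / 1.0251 = 2.23 mmol/kg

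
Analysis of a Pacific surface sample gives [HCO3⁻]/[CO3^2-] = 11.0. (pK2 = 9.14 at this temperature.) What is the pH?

pH = 8.10

From K2 = [H⁺][CO3^2-]/[HCO3⁻]:  pH = pK2 − log₁₀([HCO3⁻]/[CO3^2-])
log₁₀(11.0) = +1.041
pH = 9.14 − (+1.041) = 8.10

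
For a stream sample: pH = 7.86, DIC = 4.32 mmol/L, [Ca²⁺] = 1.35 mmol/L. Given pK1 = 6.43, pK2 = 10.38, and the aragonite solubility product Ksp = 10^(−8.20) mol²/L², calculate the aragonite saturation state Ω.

Ω = 2.68

α₂ = 1 / (1 + [H⁺]/K2 + [H⁺]²/(K1K2)) = 1 / (1 + 10^+2.52 + 10^+1.09)
   = 1 / (1 + 331.13 + 12.303) = 1/344.43 = 0.002903
[CO3²⁻] = α₂ × DIC = 0.002903 × 4.32 = 0.01254 mmol/L = 12.54 μmol/L
Ksp = 10^(−8.20) = 6.310×10^-9
Ω = [Ca²⁺][CO3²⁻]/Ksp = (1.35×10^-3)(1.254×10^-5) / 6.310×10^-9 = 2.68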